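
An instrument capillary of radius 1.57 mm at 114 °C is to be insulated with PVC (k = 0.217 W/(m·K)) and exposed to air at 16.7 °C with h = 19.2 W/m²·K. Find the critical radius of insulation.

r_cr = 1.13 cm

For a cylinder, r_cr = k_ins/h = 0.217/19.2 = 0.0113 m = 1.13 cm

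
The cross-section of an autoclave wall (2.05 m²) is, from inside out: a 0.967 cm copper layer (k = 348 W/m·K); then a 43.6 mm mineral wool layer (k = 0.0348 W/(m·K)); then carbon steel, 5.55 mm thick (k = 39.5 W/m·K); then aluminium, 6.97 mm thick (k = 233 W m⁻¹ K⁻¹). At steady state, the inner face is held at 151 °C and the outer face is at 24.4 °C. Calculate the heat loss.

Q = 207 W

Resistance network (inner→outer):
  R_copper = L/(kA) = 0.00967/(348·2.05) = 1.355×10^-5 K/W
  R_mineral wool = L/(kA) = 0.0436/(0.0348·2.05) = 0.6112 K/W
  R_carbon steel = L/(kA) = 0.00555/(39.5·2.05) = 6.854×10^-5 K/W
  R_aluminium = L/(kA) = 0.00697/(233·2.05) = 1.459×10^-5 K/W
ΣR = 1.355×10^-5 + 0.6112 + 6.854×10^-5 + 1.459×10^-5 = 0.6113 K/W
Q = ΔT/ΣR = (151 °C − 24.4 °C)/0.6113 = 207 W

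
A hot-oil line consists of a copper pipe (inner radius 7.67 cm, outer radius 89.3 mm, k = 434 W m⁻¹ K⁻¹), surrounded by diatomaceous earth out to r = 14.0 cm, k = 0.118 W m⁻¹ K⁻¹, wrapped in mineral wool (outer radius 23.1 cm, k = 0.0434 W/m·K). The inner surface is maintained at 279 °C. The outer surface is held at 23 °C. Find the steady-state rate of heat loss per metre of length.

Q' = 105 W/m

Resistance network (inner→outer):
  R'_copper = ln(0.0893/0.0767)/(2πk) = 0.1521/(2π·434) = 5.578×10^-5 m·K/W
  R'_diatomaceous earth = ln(0.140/0.0893)/(2πk) = 0.4496/(2π·0.118) = 0.6065 m·K/W
  R'_mineral wool = ln(0.231/0.140)/(2πk) = 0.5008/(2π·0.0434) = 1.836 m·K/W
ΣR = 5.578×10^-5 + 0.6065 + 1.836 = 2.443 m·K/W
Q' = ΔT/ΣR = (279 °C − 23 °C)/2.443 = 105 W/m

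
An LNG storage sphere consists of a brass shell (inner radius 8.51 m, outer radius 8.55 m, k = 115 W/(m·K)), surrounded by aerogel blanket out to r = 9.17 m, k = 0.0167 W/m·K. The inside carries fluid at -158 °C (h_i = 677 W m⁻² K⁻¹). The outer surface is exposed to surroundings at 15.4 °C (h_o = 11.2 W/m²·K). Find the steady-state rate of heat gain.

Q = 4.59 kW

Resistance network (inner→outer):
  R_conv,in = 1/(4πr²h) = 1/(4π·8.51²·677) = 1.623×10^-6 K/W
  R_brass = (1/8.51 − 1/8.55)/(4πk) = 5.497×10^-4/(4π·115) = 3.804×10^-7 K/W
  R_aerogel blanket = (1/8.55 − 1/9.17)/(4πk) = 0.007908/(4π·0.0167) = 0.03768 K/W
  R_conv,out = 1/(4πr²h) = 1/(4π·9.17²·11.2) = 8.450×10^-5 K/W
ΣR = 1.623×10^-6 + 3.804×10^-7 + 0.03768 + 8.450×10^-5 = 0.03777 K/W
Q = ΔT/ΣR = (-158 °C − 15.4 °C)/0.03777 = -4590 W
(Negative Q ⇒ heat flows inward; heat gain = 4590 W.)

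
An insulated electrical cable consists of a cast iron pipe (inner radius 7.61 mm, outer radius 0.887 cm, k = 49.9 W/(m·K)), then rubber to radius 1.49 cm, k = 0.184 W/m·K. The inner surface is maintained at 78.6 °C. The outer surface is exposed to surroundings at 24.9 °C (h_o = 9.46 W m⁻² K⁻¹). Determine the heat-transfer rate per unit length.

Q' = 34.0 W/m

Resistance network (inner→outer):
  R'_cast iron = ln(0.00887/0.00761)/(2πk) = 0.1532/(2π·49.9) = 4.887×10^-4 m·K/W
  R'_rubber = ln(0.0149/0.00887)/(2πk) = 0.5187/(2π·0.184) = 0.4486 m·K/W
  R'_conv,out = 1/(2πr h) = 1/(2π·0.0149·9.46) = 1.129 m·K/W
ΣR = 4.887×10^-4 + 0.4486 + 1.129 = 1.578 m·K/W
Q' = ΔT/ΣR = (78.6 °C − 24.9 °C)/1.578 = 34.0 W/m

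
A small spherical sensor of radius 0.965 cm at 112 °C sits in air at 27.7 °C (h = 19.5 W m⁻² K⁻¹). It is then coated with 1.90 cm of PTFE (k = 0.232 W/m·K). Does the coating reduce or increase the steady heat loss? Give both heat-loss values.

increases: 1.92 → 2.95 W

Critical radius for a sphere: r_cr = 2k/h = 0.0238 m = 2.38 cm.
Outer radius after coating: r₂ = 0.00965 + 0.0190 = 0.02865 m.
r₁ < r_cr < r₂: heat loss rises to a maximum at r_cr then falls. Whether the coating helps depends on whether Q(r₂) has dropped back below Q(r₁).
Bare: R = 1/(4πr₁²h) = 43.82 K/W; Q = 84.3/43.82 = 1.92 W.
Coated: R = R_cond + R_conv = 28.54 K/W; Q = 84.3/28.54 = 2.95 W.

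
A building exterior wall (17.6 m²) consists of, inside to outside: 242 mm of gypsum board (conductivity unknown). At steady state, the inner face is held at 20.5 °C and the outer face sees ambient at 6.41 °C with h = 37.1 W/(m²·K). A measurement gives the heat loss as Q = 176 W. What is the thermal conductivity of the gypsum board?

k = 0.175 W/m·K

ΣR = ΔT/Q = |20.5 − 6.41|/176 = 0.08006 K/W
Known resistances:
  R_conv,out = 1/(hA) = 1/(37.1·17.6) = 0.001531 K/W
R_gypsum board = ΣR − ΣR_known = 0.08006 − 0.001531 = 0.07853 K/W
L/(kA) = 0.07853 ⇒ k = 0.242/(0.07853·17.6) = 0.175 W/m·K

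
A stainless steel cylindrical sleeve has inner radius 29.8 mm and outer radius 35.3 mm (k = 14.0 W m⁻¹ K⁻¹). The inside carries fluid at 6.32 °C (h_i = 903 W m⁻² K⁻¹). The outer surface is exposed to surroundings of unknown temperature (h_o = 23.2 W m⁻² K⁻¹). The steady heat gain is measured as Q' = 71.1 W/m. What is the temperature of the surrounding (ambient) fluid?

Sum the resistances:
  R'_conv,in = 1/(2πr h) = 1/(2π·0.0298·903) = 0.005914 m·K/W
  R'_stainless steel = ln(0.0353/0.0298)/(2πk) = 0.1694/(2π·14.0) = 0.001925 m·K/W
  R'_conv,out = 1/(2πr h) = 1/(2π·0.0353·23.2) = 0.1943 m·K/W
ΣR = 0.2022 m·K/W
ΔT = Q'·ΣR = 71.1 × 0.2022 = 14.38 K
Heat flows inward, so T_out = T_in + ΔT = 6.32 + 14.38 = 20.7 °C

T_out = 20.7 °C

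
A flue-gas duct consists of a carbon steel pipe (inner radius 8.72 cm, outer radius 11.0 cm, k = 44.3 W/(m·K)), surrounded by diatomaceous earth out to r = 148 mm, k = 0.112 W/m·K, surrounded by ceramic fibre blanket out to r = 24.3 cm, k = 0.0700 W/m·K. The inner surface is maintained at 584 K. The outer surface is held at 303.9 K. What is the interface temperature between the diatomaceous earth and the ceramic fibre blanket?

T = 508 K

Resistance network (inner→outer):
  R'_carbon steel = ln(0.110/0.0872)/(2πk) = 0.2323/(2π·44.3) = 8.345×10^-4 m·K/W
  R'_diatomaceous earth = ln(0.148/0.110)/(2πk) = 0.2967/(2π·0.112) = 0.4217 m·K/W
  R'_ceramic fibre blanket = ln(0.243/0.148)/(2πk) = 0.4958/(2π·0.0700) = 1.127 m·K/W
ΣR = 8.345×10^-4 + 0.4217 + 1.127 = 1.550 m·K/W
Q' = ΔT/ΣR = (584 K − 303.9 K)/1.550 = 180.7 W/m
From the inner boundary to the diatomaceous earth/ceramic fibre blanket interface, ΣR_partial = 0.4225 m·K/W.
T_interface = T_in − Q'·ΣR_partial = 584 K − (180.7)(0.4225) = 508 K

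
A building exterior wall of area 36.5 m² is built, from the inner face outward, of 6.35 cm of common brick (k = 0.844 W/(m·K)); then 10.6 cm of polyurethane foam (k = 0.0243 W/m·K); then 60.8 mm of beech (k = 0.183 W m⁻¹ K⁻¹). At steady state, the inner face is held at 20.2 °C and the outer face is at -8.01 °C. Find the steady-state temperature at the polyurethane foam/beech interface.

T = -6.04 °C

Resistance network (inner→outer):
  R_common brick = L/(kA) = 0.0635/(0.844·36.5) = 0.002061 K/W
  R_polyurethane foam = L/(kA) = 0.106/(0.0243·36.5) = 0.1195 K/W
  R_beech = L/(kA) = 0.0608/(0.183·36.5) = 0.009102 K/W
ΣR = 0.002061 + 0.1195 + 0.009102 = 0.1307 K/W
Q = ΔT/ΣR = (20.2 °C − -8.01 °C)/0.1307 = 215.8 W
From the inner boundary to the polyurethane foam/beech interface, ΣR_partial = 0.1216 K/W.
T_interface = T_in − Q·ΣR_partial = 20.2 °C − (215.8)(0.1216) = -6.04 °C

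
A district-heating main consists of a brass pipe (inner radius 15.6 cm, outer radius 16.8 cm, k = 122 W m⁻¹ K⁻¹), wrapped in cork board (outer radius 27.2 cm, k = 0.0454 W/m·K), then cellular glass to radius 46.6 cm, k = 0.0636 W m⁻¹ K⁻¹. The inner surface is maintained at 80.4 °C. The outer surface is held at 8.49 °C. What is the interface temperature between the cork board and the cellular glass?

Resistance network (inner→outer):
  R'_brass = ln(0.168/0.156)/(2πk) = 0.07411/(2π·122) = 9.668×10^-5 m·K/W
  R'_cork board = ln(0.272/0.168)/(2πk) = 0.4818/(2π·0.0454) = 1.689 m·K/W
  R'_cellular glass = ln(0.466/0.272)/(2πk) = 0.5384/(2π·0.0636) = 1.347 m·K/W
ΣR = 9.668×10^-5 + 1.689 + 1.347 = 3.036 m·K/W
Q' = ΔT/ΣR = (80.4 °C − 8.49 °C)/3.036 = 23.69 W/m
From the inner boundary to the cork board/cellular glass interface, ΣR_partial = 1.689 m·K/W.
T_interface = T_in − Q'·ΣR_partial = 80.4 °C − (23.69)(1.689) = 40.4 °C

T = 40.4 °C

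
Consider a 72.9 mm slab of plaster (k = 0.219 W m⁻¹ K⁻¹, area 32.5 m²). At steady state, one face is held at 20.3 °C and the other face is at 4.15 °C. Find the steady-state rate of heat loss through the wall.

Q = 1580 W

Q = kA·ΔT/L = 0.219 × 32.5 × |20.3 °C − 4.15 °C| / 0.0729 = 1580 W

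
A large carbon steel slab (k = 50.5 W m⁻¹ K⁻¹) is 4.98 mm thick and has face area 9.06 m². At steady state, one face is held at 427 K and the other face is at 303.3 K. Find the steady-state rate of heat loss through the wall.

Q = kA·ΔT/L = 50.5 × 9.06 × |427 K − 303.3 K| / 0.00498 = 1.14×10^7 W

Q = 11400 kW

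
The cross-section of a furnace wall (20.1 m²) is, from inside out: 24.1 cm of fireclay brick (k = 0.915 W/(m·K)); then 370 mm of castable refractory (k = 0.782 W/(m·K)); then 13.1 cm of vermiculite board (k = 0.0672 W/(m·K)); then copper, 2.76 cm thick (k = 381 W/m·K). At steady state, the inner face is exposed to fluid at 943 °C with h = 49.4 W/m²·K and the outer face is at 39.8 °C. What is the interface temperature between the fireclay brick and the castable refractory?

Treat each layer as a resistance in series:
  R_conv,in = 1/(hA) = 1/(49.4·20.1) = 0.001007 K/W
  R_fireclay brick = L/(kA) = 0.241/(0.915·20.1) = 0.01310 K/W
  R_castable refractory = L/(kA) = 0.370/(0.782·20.1) = 0.02354 K/W
  R_vermiculite board = L/(kA) = 0.131/(0.0672·20.1) = 0.09699 K/W
  R_copper = L/(kA) = 0.0276/(381·20.1) = 3.604×10^-6 K/W
ΣR = 0.001007 + 0.01310 + 0.02354 + 0.09699 + 3.604×10^-6 = 0.1346 K/W
Q = ΔT/ΣR = (943 °C − 39.8 °C)/0.1346 = 6710 W
From the inner boundary to the fireclay brick/castable refractory interface, ΣR_partial = 0.01411 K/W.
T_interface = T_in − Q·ΣR_partial = 943 °C − (6710)(0.01411) = 848 °C

T = 848 °C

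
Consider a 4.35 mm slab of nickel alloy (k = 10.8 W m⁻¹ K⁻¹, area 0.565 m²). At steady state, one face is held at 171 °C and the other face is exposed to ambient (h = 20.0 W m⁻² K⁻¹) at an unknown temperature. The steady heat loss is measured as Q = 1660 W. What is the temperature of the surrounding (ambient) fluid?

Sum the resistances:
  R_nickel alloy = L/(kA) = 0.00435/(10.8·0.565) = 7.129×10^-4 K/W
  R_conv,out = 1/(hA) = 1/(20.0·0.565) = 0.08850 K/W
ΣR = 0.08921 K/W
ΔT = Q·ΣR = 1660 × 0.08921 = 148.1 K
Heat flows outward, so T_out = T_in − ΔT = 171 − 148.1 = 22.9 °C

T_out = 22.9 °C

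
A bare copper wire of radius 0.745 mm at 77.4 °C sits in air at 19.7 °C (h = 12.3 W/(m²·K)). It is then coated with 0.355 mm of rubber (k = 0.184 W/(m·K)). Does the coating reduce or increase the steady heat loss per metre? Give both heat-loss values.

increases: 3.32 → 4.77 W/m

Critical radius for a cylinder: r_cr = k/h = 0.0150 m = 1.50 cm.
Outer radius after coating: r₂ = 7.45×10^-4 + 3.55×10^-4 = 0.001100 m.
Since r₁ < r_cr and r₂ ≤ r_cr, the coating moves toward the maximum at r_cr — heat loss rises.
Bare: R = 1/(2πr₁h) = 17.37 m·K/W; Q = 57.7/17.37 = 3.32 W/m.
Coated: R = R_cond + R_conv = 12.10 m·K/W; Q = 57.7/12.10 = 4.77 W/m.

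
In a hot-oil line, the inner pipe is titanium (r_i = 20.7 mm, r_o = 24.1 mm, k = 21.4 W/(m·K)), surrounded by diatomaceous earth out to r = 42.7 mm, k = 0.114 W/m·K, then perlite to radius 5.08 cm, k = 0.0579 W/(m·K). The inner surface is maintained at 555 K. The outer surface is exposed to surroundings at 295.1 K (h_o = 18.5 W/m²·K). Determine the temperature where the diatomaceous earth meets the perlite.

T = 411 K

Treat each layer as a resistance in series:
  R'_titanium = ln(0.0241/0.0207)/(2πk) = 0.1521/(2π·21.4) = 0.001131 m·K/W
  R'_diatomaceous earth = ln(0.0427/0.0241)/(2πk) = 0.5720/(2π·0.114) = 0.7985 m·K/W
  R'_perlite = ln(0.0508/0.0427)/(2πk) = 0.1737/(2π·0.0579) = 0.4775 m·K/W
  R'_conv,out = 1/(2πr h) = 1/(2π·0.0508·18.5) = 0.1693 m·K/W
ΣR = 0.001131 + 0.7985 + 0.4775 + 0.1693 = 1.446 m·K/W
Q' = ΔT/ΣR = (555 K − 295.1 K)/1.446 = 179.7 W/m
From the inner boundary to the diatomaceous earth/perlite interface, ΣR_partial = 0.7996 m·K/W.
T_interface = T_in − Q'·ΣR_partial = 555 K − (179.7)(0.7996) = 411 K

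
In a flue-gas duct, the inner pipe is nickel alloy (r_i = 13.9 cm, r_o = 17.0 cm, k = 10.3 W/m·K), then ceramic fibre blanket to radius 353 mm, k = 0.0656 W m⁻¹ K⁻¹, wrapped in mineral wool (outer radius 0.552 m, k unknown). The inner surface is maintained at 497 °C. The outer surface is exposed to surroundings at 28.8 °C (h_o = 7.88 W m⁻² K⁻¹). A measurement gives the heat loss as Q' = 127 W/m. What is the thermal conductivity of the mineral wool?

k = 0.0380 W/m·K

ΣR = ΔT/Q' = |497 − 28.8|/127 = 3.687 m·K/W
Known resistances:
  R'_nickel alloy = ln(0.170/0.139)/(2πk) = 0.2013/(2π·10.3) = 0.003111 m·K/W
  R'_ceramic fibre blanket = ln(0.353/0.170)/(2πk) = 0.7307/(2π·0.0656) = 1.773 m·K/W
  R'_conv,out = 1/(2πr h) = 1/(2π·0.552·7.88) = 0.03659 m·K/W
R_mineral wool = ΣR − ΣR_known = 3.687 − 1.813 = 1.874 m·K/W
ln(r₂/r₁)/(2πk) = 1.874 ⇒ k = 0.4471/(2π·1.874) = 0.0380 W/m·K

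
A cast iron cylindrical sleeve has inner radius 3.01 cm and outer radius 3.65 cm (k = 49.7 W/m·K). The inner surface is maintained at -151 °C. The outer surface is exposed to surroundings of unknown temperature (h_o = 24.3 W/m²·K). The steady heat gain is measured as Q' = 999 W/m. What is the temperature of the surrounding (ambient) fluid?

Sum the resistances:
  R'_cast iron = ln(0.0365/0.0301)/(2πk) = 0.1928/(2π·49.7) = 6.174×10^-4 m·K/W
  R'_conv,out = 1/(2πr h) = 1/(2π·0.0365·24.3) = 0.1794 m·K/W
ΣR = 0.1801 m·K/W
ΔT = Q'·ΣR = 999 × 0.1801 = 179.9 K
Heat flows inward, so T_out = T_in + ΔT = -151 + 179.9 = 28.9 °C

T_out = 28.9 °C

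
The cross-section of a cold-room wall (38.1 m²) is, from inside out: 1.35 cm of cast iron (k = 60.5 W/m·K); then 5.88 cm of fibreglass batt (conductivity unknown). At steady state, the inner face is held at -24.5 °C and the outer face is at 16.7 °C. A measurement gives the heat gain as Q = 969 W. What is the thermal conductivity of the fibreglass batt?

ΣR = ΔT/Q = |-24.5 − 16.7|/969 = 0.04252 K/W
Known resistances:
  R_cast iron = L/(kA) = 0.0135/(60.5·38.1) = 5.857×10^-6 K/W
R_fibreglass batt = ΣR − ΣR_known = 0.04252 − 5.857×10^-6 = 0.04251 K/W
L/(kA) = 0.04251 ⇒ k = 0.0588/(0.04251·38.1) = 0.0363 W/m·K

k = 0.0363 W/m·K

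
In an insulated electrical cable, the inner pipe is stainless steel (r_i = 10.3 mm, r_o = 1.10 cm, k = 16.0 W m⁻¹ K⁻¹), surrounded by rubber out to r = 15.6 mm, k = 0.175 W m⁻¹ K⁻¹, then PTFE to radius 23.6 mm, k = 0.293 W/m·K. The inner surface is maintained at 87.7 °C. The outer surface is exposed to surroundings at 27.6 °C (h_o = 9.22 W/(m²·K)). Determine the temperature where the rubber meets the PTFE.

T = 72.7 °C

Resistance network (inner→outer):
  R'_stainless steel = ln(0.0110/0.0103)/(2πk) = 0.06575/(2π·16.0) = 6.540×10^-4 m·K/W
  R'_rubber = ln(0.0156/0.0110)/(2πk) = 0.3494/(2π·0.175) = 0.3177 m·K/W
  R'_PTFE = ln(0.0236/0.0156)/(2πk) = 0.4140/(2π·0.293) = 0.2249 m·K/W
  R'_conv,out = 1/(2πr h) = 1/(2π·0.0236·9.22) = 0.7314 m·K/W
ΣR = 6.540×10^-4 + 0.3177 + 0.2249 + 0.7314 = 1.275 m·K/W
Q' = ΔT/ΣR = (87.7 °C − 27.6 °C)/1.275 = 47.14 W/m
From the inner boundary to the rubber/PTFE interface, ΣR_partial = 0.3184 m·K/W.
T_interface = T_in − Q'·ΣR_partial = 87.7 °C − (47.14)(0.3184) = 72.7 °C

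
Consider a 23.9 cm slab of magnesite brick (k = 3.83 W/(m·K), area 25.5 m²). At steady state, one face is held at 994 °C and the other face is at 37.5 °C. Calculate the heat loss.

Q = 3.91×10^5 W

Q = kA·ΔT/L = 3.83 × 25.5 × |994 °C − 37.5 °C| / 0.239 = 3.91×10^5 W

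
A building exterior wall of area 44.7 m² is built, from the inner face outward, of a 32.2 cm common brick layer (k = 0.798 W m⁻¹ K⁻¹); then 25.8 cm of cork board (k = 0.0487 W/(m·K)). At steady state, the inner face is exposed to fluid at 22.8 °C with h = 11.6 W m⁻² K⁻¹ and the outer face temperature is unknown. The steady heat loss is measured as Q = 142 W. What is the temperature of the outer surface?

Series resistances:
  R_conv,in = 1/(hA) = 1/(11.6·44.7) = 0.001929 K/W
  R_common brick = L/(kA) = 0.322/(0.798·44.7) = 0.009027 K/W
  R_cork board = L/(kA) = 0.258/(0.0487·44.7) = 0.1185 K/W
ΣR = 0.1295 K/W
ΔT = Q·ΣR = 142 × 0.1295 = 18.39 K
Heat flows outward, so T_out = T_in − ΔT = 22.8 − 18.39 = 4.41 °C

T_out = 4.41 °C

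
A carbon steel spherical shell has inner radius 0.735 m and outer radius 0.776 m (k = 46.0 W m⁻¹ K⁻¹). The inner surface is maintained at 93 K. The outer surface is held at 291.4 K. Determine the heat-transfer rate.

Q = 4πk·ΔT/(1/r₁ − 1/r₂) = 4π × 46.0 × 198.4 / (1/0.735 − 1/0.776) = 1.60×10^6 W

Q = 1.60×10^6 W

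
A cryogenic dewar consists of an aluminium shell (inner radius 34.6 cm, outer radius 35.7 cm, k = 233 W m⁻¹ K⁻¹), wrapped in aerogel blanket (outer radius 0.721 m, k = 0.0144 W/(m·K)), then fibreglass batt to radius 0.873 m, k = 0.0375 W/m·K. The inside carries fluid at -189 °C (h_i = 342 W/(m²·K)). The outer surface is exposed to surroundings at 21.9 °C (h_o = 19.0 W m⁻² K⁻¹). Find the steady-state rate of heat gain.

Q = 25.3 W

Resistance network (inner→outer):
  R_conv,in = 1/(4πr²h) = 1/(4π·0.346²·342) = 0.001944 K/W
  R_aluminium = (1/0.346 − 1/0.357)/(4πk) = 0.08905/(4π·233) = 3.041×10^-5 K/W
  R_aerogel blanket = (1/0.357 − 1/0.721)/(4πk) = 1.414/(4π·0.0144) = 7.815 K/W
  R_fibreglass batt = (1/0.721 − 1/0.873)/(4πk) = 0.2415/(4π·0.0375) = 0.5125 K/W
  R_conv,out = 1/(4πr²h) = 1/(4π·0.873²·19.0) = 0.005496 K/W
ΣR = 0.001944 + 3.041×10^-5 + 7.815 + 0.5125 + 0.005496 = 8.335 K/W
Q = ΔT/ΣR = (-189 °C − 21.9 °C)/8.335 = -25.3 W
(Negative Q ⇒ heat flows inward; heat gain = 25.3 W.)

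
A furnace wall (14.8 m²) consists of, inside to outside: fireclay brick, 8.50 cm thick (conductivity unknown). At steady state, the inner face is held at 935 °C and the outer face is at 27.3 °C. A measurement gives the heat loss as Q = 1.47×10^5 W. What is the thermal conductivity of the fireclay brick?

ΣR = ΔT/Q = |935 − 27.3|/1.47×10^5 = 0.006175 K/W
L/(kA) = 0.006175 ⇒ k = 0.0850/(0.006175·14.8) = 0.930 W/m·K

k = 0.930 W/m·K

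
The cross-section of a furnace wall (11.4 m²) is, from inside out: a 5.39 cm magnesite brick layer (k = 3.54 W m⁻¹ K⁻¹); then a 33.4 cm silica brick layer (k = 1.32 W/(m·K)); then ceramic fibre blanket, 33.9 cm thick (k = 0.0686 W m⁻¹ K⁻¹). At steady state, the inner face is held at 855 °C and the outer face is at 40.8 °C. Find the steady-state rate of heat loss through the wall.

Treat each layer as a resistance in series:
  R_magnesite brick = L/(kA) = 0.0539/(3.54·11.4) = 0.001336 K/W
  R_silica brick = L/(kA) = 0.334/(1.32·11.4) = 0.02220 K/W
  R_ceramic fibre blanket = L/(kA) = 0.339/(0.0686·11.4) = 0.4335 K/W
ΣR = 0.001336 + 0.02220 + 0.4335 = 0.4570 K/W
Q = ΔT/ΣR = (855 °C − 40.8 °C)/0.4570 = 1780 W

Q = 1780 W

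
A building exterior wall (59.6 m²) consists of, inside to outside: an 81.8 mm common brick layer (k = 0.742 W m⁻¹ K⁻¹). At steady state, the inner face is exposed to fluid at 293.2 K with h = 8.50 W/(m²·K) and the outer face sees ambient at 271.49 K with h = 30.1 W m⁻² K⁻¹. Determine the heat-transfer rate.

Q = 4960 W

Treat each layer as a resistance in series:
  R_conv,in = 1/(hA) = 1/(8.50·59.6) = 0.001974 K/W
  R_common brick = L/(kA) = 0.0818/(0.742·59.6) = 0.001850 K/W
  R_conv,out = 1/(hA) = 1/(30.1·59.6) = 5.574×10^-4 K/W
ΣR = 0.001974 + 0.001850 + 5.574×10^-4 = 0.004381 K/W
Q = ΔT/ΣR = (293.2 K − 271.49 K)/0.004381 = 4960 W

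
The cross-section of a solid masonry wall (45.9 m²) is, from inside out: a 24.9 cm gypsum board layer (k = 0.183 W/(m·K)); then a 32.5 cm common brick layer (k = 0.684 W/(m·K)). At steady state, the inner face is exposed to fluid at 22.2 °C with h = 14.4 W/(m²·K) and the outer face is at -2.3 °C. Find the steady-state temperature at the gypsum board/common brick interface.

T = 3.81 °C

Resistance network (inner→outer):
  R_conv,in = 1/(hA) = 1/(14.4·45.9) = 0.001513 K/W
  R_gypsum board = L/(kA) = 0.249/(0.183·45.9) = 0.02964 K/W
  R_common brick = L/(kA) = 0.325/(0.684·45.9) = 0.01035 K/W
ΣR = 0.001513 + 0.02964 + 0.01035 = 0.04150 K/W
Q = ΔT/ΣR = (22.2 °C − -2.3 °C)/0.04150 = 590.4 W
From the inner boundary to the gypsum board/common brick interface, ΣR_partial = 0.03115 K/W.
T_interface = T_in − Q·ΣR_partial = 22.2 °C − (590.4)(0.03115) = 3.81 °C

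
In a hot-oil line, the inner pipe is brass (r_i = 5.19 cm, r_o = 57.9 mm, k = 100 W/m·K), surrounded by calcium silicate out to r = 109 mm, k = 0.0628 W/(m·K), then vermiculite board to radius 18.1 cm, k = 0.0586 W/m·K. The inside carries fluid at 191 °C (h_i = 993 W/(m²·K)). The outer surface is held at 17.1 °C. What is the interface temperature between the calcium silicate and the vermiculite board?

Resistance network (inner→outer):
  R'_conv,in = 1/(2πr h) = 1/(2π·0.0519·993) = 0.003088 m·K/W
  R'_brass = ln(0.0579/0.0519)/(2πk) = 0.1094/(2π·100) = 1.741×10^-4 m·K/W
  R'_calcium silicate = ln(0.109/0.0579)/(2πk) = 0.6326/(2π·0.0628) = 1.603 m·K/W
  R'_vermiculite board = ln(0.181/0.109)/(2πk) = 0.5071/(2π·0.0586) = 1.377 m·K/W
ΣR = 0.003088 + 1.741×10^-4 + 1.603 + 1.377 = 2.983 m·K/W
Q' = ΔT/ΣR = (191 °C − 17.1 °C)/2.983 = 58.30 W/m
From the inner boundary to the calcium silicate/vermiculite board interface, ΣR_partial = 1.606 m·K/W.
T_interface = T_in − Q'·ΣR_partial = 191 °C − (58.30)(1.606) = 97.4 °C

T = 97.4 °C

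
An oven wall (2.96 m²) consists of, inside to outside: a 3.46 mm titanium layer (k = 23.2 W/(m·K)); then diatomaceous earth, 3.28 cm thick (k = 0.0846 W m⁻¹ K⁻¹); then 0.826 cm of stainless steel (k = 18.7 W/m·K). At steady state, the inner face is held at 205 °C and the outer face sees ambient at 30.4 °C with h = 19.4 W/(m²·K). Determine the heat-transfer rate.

Q = 1170 W

Series thermal resistances, inner to outer:
  R_titanium = L/(kA) = 0.00346/(23.2·2.96) = 5.038×10^-5 K/W
  R_diatomaceous earth = L/(kA) = 0.0328/(0.0846·2.96) = 0.1310 K/W
  R_stainless steel = L/(kA) = 0.00826/(18.7·2.96) = 1.492×10^-4 K/W
  R_conv,out = 1/(hA) = 1/(19.4·2.96) = 0.01741 K/W
ΣR = 5.038×10^-5 + 0.1310 + 1.492×10^-4 + 0.01741 = 0.1486 K/W
Q = ΔT/ΣR = (205 °C − 30.4 °C)/0.1486 = 1170 W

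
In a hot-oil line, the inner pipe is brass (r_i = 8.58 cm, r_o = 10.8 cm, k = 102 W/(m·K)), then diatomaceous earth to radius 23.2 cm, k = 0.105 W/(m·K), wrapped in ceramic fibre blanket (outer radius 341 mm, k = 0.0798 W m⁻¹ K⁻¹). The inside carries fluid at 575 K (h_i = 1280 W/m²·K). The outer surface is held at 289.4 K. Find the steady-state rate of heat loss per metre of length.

Q' = 148 W/m

Treat each layer as a resistance in series:
  R'_conv,in = 1/(2πr h) = 1/(2π·0.0858·1280) = 0.001449 m·K/W
  R'_brass = ln(0.108/0.0858)/(2πk) = 0.2301/(2π·102) = 3.591×10^-4 m·K/W
  R'_diatomaceous earth = ln(0.232/0.108)/(2πk) = 0.7646/(2π·0.105) = 1.159 m·K/W
  R'_ceramic fibre blanket = ln(0.341/0.232)/(2πk) = 0.3851/(2π·0.0798) = 0.7681 m·K/W
ΣR = 0.001449 + 3.591×10^-4 + 1.159 + 0.7681 = 1.929 m·K/W
Q' = ΔT/ΣR = (575 K − 289.4 K)/1.929 = 148 W/m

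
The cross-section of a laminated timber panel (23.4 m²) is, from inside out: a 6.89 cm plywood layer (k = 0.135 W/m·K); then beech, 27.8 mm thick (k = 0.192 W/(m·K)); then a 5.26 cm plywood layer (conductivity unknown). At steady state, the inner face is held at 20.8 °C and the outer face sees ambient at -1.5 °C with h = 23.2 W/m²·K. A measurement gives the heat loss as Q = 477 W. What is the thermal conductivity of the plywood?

ΣR = ΔT/Q = |20.8 − -1.5|/477 = 0.04675 K/W
Known resistances:
  R_plywood = L/(kA) = 0.0689/(0.135·23.4) = 0.02181 K/W
  R_beech = L/(kA) = 0.0278/(0.192·23.4) = 0.006188 K/W
  R_conv,out = 1/(hA) = 1/(23.2·23.4) = 0.001842 K/W
R_plywood = ΣR − ΣR_known = 0.04675 − 0.02984 = 0.01691 K/W
L/(kA) = 0.01691 ⇒ k = 0.0526/(0.01691·23.4) = 0.133 W/m·K

k = 0.133 W/m·K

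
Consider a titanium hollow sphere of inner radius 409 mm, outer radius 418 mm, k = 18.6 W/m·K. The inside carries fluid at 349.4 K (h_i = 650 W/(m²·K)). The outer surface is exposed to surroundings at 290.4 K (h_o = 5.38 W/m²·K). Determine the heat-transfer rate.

Q = 689 W

Resistance network (inner→outer):
  R_conv,in = 1/(4πr²h) = 1/(4π·0.409²·650) = 7.319×10^-4 K/W
  R_titanium = (1/0.409 − 1/0.418)/(4πk) = 0.05264/(4π·18.6) = 2.252×10^-4 K/W
  R_conv,out = 1/(4πr²h) = 1/(4π·0.418²·5.38) = 0.08466 K/W
ΣR = 7.319×10^-4 + 2.252×10^-4 + 0.08466 = 0.08562 K/W
Q = ΔT/ΣR = (349.4 K − 290.4 K)/0.08562 = 689 W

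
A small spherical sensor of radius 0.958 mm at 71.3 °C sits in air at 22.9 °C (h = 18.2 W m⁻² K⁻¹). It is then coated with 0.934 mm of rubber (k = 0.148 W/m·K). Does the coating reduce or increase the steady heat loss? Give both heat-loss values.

increases: 0.0102 → 0.0323 W

Critical radius for a sphere: r_cr = 2k/h = 0.0163 m = 1.63 cm.
Outer radius after coating: r₂ = 9.58×10^-4 + 9.34×10^-4 = 0.001892 m.
Since r₁ < r_cr and r₂ ≤ r_cr, the coating moves toward the maximum at r_cr — heat loss rises.
Bare: R = 1/(4πr₁²h) = 4764 K/W; Q = 48.4/4764 = 0.0102 W.
Coated: R = R_cond + R_conv = 1499 K/W; Q = 48.4/1499 = 0.0323 W.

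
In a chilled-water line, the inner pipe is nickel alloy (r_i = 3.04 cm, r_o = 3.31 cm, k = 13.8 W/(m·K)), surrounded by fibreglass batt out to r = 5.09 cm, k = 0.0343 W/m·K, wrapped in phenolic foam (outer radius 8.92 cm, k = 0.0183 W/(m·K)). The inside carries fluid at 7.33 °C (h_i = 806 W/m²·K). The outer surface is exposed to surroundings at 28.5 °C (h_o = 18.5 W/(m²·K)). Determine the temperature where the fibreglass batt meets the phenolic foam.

T = 13.4 °C

Treat each layer as a resistance in series:
  R'_conv,in = 1/(2πr h) = 1/(2π·0.0304·806) = 0.006495 m·K/W
  R'_nickel alloy = ln(0.0331/0.0304)/(2πk) = 0.08509/(2π·13.8) = 9.813×10^-4 m·K/W
  R'_fibreglass batt = ln(0.0509/0.0331)/(2πk) = 0.4303/(2π·0.0343) = 1.997 m·K/W
  R'_phenolic foam = ln(0.0892/0.0509)/(2πk) = 0.5610/(2π·0.0183) = 4.879 m·K/W
  R'_conv,out = 1/(2πr h) = 1/(2π·0.0892·18.5) = 0.09645 m·K/W
ΣR = 0.006495 + 9.813×10^-4 + 1.997 + 4.879 + 0.09645 = 6.980 m·K/W
Q' = ΔT/ΣR = (7.33 °C − 28.5 °C)/6.980 = -3.033 W/m
From the inner boundary to the fibreglass batt/phenolic foam interface, ΣR_partial = 2.004 m·K/W.
T_interface = T_in − Q'·ΣR_partial = 7.33 °C − (-3.033)(2.004) = 13.4 °C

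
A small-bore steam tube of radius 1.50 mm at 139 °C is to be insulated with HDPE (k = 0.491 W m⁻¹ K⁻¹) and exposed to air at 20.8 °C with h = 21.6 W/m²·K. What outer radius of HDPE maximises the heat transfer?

For a cylinder, r_cr = k_ins/h = 0.491/21.6 = 0.0227 m = 2.27 cm

r_cr = 2.27 cm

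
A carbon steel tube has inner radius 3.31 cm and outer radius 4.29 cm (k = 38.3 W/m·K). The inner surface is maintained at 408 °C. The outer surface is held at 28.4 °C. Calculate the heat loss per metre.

Q' = 3.52×10^5 W/m

Q' = 2πk·ΔT/ln(r₂/r₁) = 2π × 38.3 × 379.6 / ln(0.0429/0.0331) = 3.52×10^5 W/m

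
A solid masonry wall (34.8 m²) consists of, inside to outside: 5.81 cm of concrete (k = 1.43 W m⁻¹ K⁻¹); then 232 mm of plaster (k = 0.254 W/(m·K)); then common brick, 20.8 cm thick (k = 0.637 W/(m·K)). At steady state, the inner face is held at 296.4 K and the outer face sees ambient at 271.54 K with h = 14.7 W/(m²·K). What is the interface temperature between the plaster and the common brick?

T = 278.81 K

Series thermal resistances, inner to outer:
  R_concrete = L/(kA) = 0.0581/(1.43·34.8) = 0.001168 K/W
  R_plaster = L/(kA) = 0.232/(0.254·34.8) = 0.02625 K/W
  R_common brick = L/(kA) = 0.208/(0.637·34.8) = 0.009383 K/W
  R_conv,out = 1/(hA) = 1/(14.7·34.8) = 0.001955 K/W
ΣR = 0.001168 + 0.02625 + 0.009383 + 0.001955 = 0.03876 K/W
Q = ΔT/ΣR = (296.4 K − 271.54 K)/0.03876 = 641.4 W
From the inner boundary to the plaster/common brick interface, ΣR_partial = 0.02742 K/W.
T_interface = T_in − Q·ΣR_partial = 296.4 K − (641.4)(0.02742) = 278.81 K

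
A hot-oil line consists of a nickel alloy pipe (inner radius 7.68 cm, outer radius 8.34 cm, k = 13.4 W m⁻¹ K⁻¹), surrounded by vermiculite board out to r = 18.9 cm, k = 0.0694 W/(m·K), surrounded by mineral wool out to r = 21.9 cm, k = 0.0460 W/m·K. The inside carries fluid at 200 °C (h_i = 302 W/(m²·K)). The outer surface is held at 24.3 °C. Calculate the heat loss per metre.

Treat each layer as a resistance in series:
  R'_conv,in = 1/(2πr h) = 1/(2π·0.0768·302) = 0.006862 m·K/W
  R'_nickel alloy = ln(0.0834/0.0768)/(2πk) = 0.08244/(2π·13.4) = 9.792×10^-4 m·K/W
  R'_vermiculite board = ln(0.189/0.0834)/(2πk) = 0.8181/(2π·0.0694) = 1.876 m·K/W
  R'_mineral wool = ln(0.219/0.189)/(2πk) = 0.1473/(2π·0.0460) = 0.5097 m·K/W
ΣR = 0.006862 + 9.792×10^-4 + 1.876 + 0.5097 = 2.394 m·K/W
Q' = ΔT/ΣR = (200 °C − 24.3 °C)/2.394 = 73.4 W/m

Q' = 73.4 W/m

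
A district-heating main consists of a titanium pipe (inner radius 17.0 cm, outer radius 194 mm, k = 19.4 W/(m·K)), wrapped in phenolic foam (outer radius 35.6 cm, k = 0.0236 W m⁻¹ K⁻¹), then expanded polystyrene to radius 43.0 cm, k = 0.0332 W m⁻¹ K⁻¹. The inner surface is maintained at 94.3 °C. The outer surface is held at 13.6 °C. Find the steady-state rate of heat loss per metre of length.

Q' = 16.1 W/m

Treat each layer as a resistance in series:
  R'_titanium = ln(0.194/0.170)/(2πk) = 0.1321/(2π·19.4) = 0.001083 m·K/W
  R'_phenolic foam = ln(0.356/0.194)/(2πk) = 0.6071/(2π·0.0236) = 4.094 m·K/W
  R'_expanded polystyrene = ln(0.430/0.356)/(2πk) = 0.1889/(2π·0.0332) = 0.9053 m·K/W
ΣR = 0.001083 + 4.094 + 0.9053 = 5.000 m·K/W
Q' = ΔT/ΣR = (94.3 °C − 13.6 °C)/5.000 = 16.1 W/m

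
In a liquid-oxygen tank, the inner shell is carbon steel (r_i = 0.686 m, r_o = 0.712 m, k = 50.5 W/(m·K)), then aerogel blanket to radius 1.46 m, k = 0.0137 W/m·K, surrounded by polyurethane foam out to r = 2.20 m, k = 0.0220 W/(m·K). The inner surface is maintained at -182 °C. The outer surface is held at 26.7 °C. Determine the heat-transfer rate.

Resistance network (inner→outer):
  R_carbon steel = (1/0.686 − 1/0.712)/(4πk) = 0.05323/(4π·50.5) = 8.388×10^-5 K/W
  R_aerogel blanket = (1/0.712 − 1/1.46)/(4πk) = 0.7196/(4π·0.0137) = 4.180 K/W
  R_polyurethane foam = (1/1.46 − 1/2.20)/(4πk) = 0.2304/(4π·0.0220) = 0.8333 K/W
ΣR = 8.388×10^-5 + 4.180 + 0.8333 = 5.013 K/W
Q = ΔT/ΣR = (-182 °C − 26.7 °C)/5.013 = -41.6 W
(Negative Q ⇒ heat flows inward; heat gain = 41.6 W.)

Q = 41.6 W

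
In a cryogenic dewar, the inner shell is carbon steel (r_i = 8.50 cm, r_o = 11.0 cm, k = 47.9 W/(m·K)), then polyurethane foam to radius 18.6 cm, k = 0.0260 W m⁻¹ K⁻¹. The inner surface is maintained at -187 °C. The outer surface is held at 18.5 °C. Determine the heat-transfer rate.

Q = 18.1 W

Resistance network (inner→outer):
  R_carbon steel = (1/0.0850 − 1/0.110)/(4πk) = 2.674/(4π·47.9) = 0.004442 K/W
  R_polyurethane foam = (1/0.110 − 1/0.186)/(4πk) = 3.715/(4π·0.0260) = 11.37 K/W
ΣR = 0.004442 + 11.37 = 11.37 K/W
Q = ΔT/ΣR = (-187 °C − 18.5 °C)/11.37 = -18.1 W
(Negative Q ⇒ heat flows inward; heat gain = 18.1 W.)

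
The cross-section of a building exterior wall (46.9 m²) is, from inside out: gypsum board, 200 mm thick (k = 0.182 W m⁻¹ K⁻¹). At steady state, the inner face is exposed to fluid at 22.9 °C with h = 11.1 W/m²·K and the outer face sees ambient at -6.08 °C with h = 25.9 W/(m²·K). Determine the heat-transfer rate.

Resistance network (inner→outer):
  R_conv,in = 1/(hA) = 1/(11.1·46.9) = 0.001921 K/W
  R_gypsum board = L/(kA) = 0.200/(0.182·46.9) = 0.02343 K/W
  R_conv,out = 1/(hA) = 1/(25.9·46.9) = 8.232×10^-4 K/W
ΣR = 0.001921 + 0.02343 + 8.232×10^-4 = 0.02617 K/W
Q = ΔT/ΣR = (22.9 °C − -6.08 °C)/0.02617 = 1110 W

Q = 1110 W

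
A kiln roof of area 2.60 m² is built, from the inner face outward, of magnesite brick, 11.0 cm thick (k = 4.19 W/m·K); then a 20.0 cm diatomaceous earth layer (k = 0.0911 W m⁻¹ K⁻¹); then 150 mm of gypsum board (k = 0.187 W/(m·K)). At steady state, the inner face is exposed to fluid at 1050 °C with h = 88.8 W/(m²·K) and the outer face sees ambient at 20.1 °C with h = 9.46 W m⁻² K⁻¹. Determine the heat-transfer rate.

Series thermal resistances, inner to outer:
  R_conv,in = 1/(hA) = 1/(88.8·2.60) = 0.004331 K/W
  R_magnesite brick = L/(kA) = 0.110/(4.19·2.60) = 0.01010 K/W
  R_diatomaceous earth = L/(kA) = 0.200/(0.0911·2.60) = 0.8444 K/W
  R_gypsum board = L/(kA) = 0.150/(0.187·2.60) = 0.3085 K/W
  R_conv,out = 1/(hA) = 1/(9.46·2.60) = 0.04066 K/W
ΣR = 0.004331 + 0.01010 + 0.8444 + 0.3085 + 0.04066 = 1.208 K/W
Q = ΔT/ΣR = (1050 °C − 20.1 °C)/1.208 = 853 W

Q = 853 W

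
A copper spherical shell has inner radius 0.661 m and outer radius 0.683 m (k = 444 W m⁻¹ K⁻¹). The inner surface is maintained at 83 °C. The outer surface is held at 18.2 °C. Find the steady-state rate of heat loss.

Q = 4πk·ΔT/(1/r₁ − 1/r₂) = 4π × 444 × 64.8 / (1/0.661 − 1/0.683) = 7.42×10^6 W

Q = 7.42×10^6 W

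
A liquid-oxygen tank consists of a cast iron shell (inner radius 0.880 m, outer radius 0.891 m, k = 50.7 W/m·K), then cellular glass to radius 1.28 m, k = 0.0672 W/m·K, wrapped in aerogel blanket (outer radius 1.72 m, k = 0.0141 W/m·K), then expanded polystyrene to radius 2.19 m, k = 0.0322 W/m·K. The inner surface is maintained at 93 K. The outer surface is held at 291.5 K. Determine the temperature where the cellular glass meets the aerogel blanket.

T = 137 K

Resistance network (inner→outer):
  R_cast iron = (1/0.880 − 1/0.891)/(4πk) = 0.01403/(4π·50.7) = 2.202×10^-5 K/W
  R_cellular glass = (1/0.891 − 1/1.28)/(4πk) = 0.3411/(4π·0.0672) = 0.4039 K/W
  R_aerogel blanket = (1/1.28 − 1/1.72)/(4πk) = 0.1999/(4π·0.0141) = 1.128 K/W
  R_expanded polystyrene = (1/1.72 − 1/2.19)/(4πk) = 0.1248/(4π·0.0322) = 0.3084 K/W
ΣR = 2.202×10^-5 + 0.4039 + 1.128 + 0.3084 = 1.840 K/W
Q = ΔT/ΣR = (93 K − 291.5 K)/1.840 = -107.9 W
From the inner boundary to the cellular glass/aerogel blanket interface, ΣR_partial = 0.4039 K/W.
T_interface = T_in − Q·ΣR_partial = 93 K − (-107.9)(0.4039) = 137 K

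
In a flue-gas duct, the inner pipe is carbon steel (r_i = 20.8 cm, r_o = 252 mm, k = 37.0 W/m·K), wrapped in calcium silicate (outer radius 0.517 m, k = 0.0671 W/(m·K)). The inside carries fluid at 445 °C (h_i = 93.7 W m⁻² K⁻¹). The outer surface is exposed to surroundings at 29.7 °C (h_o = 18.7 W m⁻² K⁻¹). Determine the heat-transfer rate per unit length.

Q' = 240 W/m

Treat each layer as a resistance in series:
  R'_conv,in = 1/(2πr h) = 1/(2π·0.208·93.7) = 0.008166 m·K/W
  R'_carbon steel = ln(0.252/0.208)/(2πk) = 0.1919/(2π·37.0) = 8.254×10^-4 m·K/W
  R'_calcium silicate = ln(0.517/0.252)/(2πk) = 0.7186/(2π·0.0671) = 1.704 m·K/W
  R'_conv,out = 1/(2πr h) = 1/(2π·0.517·18.7) = 0.01646 m·K/W
ΣR = 0.008166 + 8.254×10^-4 + 1.704 + 0.01646 = 1.729 m·K/W
Q' = ΔT/ΣR = (445 °C − 29.7 °C)/1.729 = 240 W/m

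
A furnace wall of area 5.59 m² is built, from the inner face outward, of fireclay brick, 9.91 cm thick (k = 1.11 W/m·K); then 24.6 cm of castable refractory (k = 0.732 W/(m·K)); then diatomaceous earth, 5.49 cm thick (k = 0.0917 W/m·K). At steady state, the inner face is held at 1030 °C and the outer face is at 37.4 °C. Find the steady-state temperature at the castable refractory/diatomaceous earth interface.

Series thermal resistances, inner to outer:
  R_fireclay brick = L/(kA) = 0.0991/(1.11·5.59) = 0.01597 K/W
  R_castable refractory = L/(kA) = 0.246/(0.732·5.59) = 0.06012 K/W
  R_diatomaceous earth = L/(kA) = 0.0549/(0.0917·5.59) = 0.1071 K/W
ΣR = 0.01597 + 0.06012 + 0.1071 = 0.1832 K/W
Q = ΔT/ΣR = (1030 °C − 37.4 °C)/0.1832 = 5418 W
From the inner boundary to the castable refractory/diatomaceous earth interface, ΣR_partial = 0.07609 K/W.
T_interface = T_in − Q·ΣR_partial = 1030 °C − (5418)(0.07609) = 618 °C

T = 618 °C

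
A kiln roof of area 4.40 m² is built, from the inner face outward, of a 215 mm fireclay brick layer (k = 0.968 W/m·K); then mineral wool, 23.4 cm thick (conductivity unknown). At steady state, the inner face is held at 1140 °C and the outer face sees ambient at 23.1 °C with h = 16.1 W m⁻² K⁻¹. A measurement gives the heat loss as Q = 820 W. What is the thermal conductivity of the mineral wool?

ΣR = ΔT/Q = |1140 − 23.1|/820 = 1.362 K/W
Known resistances:
  R_fireclay brick = L/(kA) = 0.215/(0.968·4.40) = 0.05048 K/W
  R_conv,out = 1/(hA) = 1/(16.1·4.40) = 0.01412 K/W
R_mineral wool = ΣR − ΣR_known = 1.362 − 0.06460 = 1.297 K/W
L/(kA) = 1.297 ⇒ k = 0.234/(1.297·4.40) = 0.0410 W/m·K

k = 0.0410 W/m·K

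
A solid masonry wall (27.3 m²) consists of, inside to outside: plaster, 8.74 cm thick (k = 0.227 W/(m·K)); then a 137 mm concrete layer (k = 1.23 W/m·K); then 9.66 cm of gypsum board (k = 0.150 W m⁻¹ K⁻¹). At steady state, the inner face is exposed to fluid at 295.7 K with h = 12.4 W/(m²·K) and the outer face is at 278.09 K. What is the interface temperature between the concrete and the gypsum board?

T = 287.4 K

Series thermal resistances, inner to outer:
  R_conv,in = 1/(hA) = 1/(12.4·27.3) = 0.002954 K/W
  R_plaster = L/(kA) = 0.0874/(0.227·27.3) = 0.01410 K/W
  R_concrete = L/(kA) = 0.137/(1.23·27.3) = 0.004080 K/W
  R_gypsum board = L/(kA) = 0.0966/(0.150·27.3) = 0.02359 K/W
ΣR = 0.002954 + 0.01410 + 0.004080 + 0.02359 = 0.04472 K/W
Q = ΔT/ΣR = (295.7 K − 278.09 K)/0.04472 = 393.8 W
From the inner boundary to the concrete/gypsum board interface, ΣR_partial = 0.02113 K/W.
T_interface = T_in − Q·ΣR_partial = 295.7 K − (393.8)(0.02113) = 287.4 K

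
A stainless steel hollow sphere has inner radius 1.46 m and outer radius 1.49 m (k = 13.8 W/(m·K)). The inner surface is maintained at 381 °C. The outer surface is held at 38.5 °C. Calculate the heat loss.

Q = 4.31×10^6 W

Q = 4πk·ΔT/(1/r₁ − 1/r₂) = 4π × 13.8 × 342.5 / (1/1.46 − 1/1.49) = 4.31×10^6 W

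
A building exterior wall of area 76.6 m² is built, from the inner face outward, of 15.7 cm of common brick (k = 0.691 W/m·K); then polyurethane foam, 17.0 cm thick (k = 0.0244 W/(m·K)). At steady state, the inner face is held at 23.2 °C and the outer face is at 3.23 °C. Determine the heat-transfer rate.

Series thermal resistances, inner to outer:
  R_common brick = L/(kA) = 0.157/(0.691·76.6) = 0.002966 K/W
  R_polyurethane foam = L/(kA) = 0.170/(0.0244·76.6) = 0.09096 K/W
ΣR = 0.002966 + 0.09096 = 0.09393 K/W
Q = ΔT/ΣR = (23.2 °C − 3.23 °C)/0.09393 = 213 W

Q = 213 W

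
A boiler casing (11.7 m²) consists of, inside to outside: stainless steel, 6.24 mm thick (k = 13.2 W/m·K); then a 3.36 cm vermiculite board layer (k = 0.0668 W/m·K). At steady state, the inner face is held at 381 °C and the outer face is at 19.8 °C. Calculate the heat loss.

Series thermal resistances, inner to outer:
  R_stainless steel = L/(kA) = 0.00624/(13.2·11.7) = 4.040×10^-5 K/W
  R_vermiculite board = L/(kA) = 0.0336/(0.0668·11.7) = 0.04299 K/W
ΣR = 4.040×10^-5 + 0.04299 = 0.04303 K/W
Q = ΔT/ΣR = (381 °C − 19.8 °C)/0.04303 = 8390 W

Q = 8.39 kW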